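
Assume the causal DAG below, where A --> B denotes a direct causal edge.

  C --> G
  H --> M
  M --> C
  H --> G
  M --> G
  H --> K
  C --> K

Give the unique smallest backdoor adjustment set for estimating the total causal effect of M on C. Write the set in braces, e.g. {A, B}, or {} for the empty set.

{}

Variables eligible for adjustment (non-descendants of M, excluding M and C): {H}.
Backdoor paths from M to C:
  P1: M <- H -> G <- C
  P2: M <- H -> K <- C
Each backdoor path contains an unconditioned collider, so every path is already blocked with the empty conditioning set:
  P1: blocked at collider G (neither it nor any descendant is in the conditioning set).
  P2: blocked at collider K (neither it nor any descendant is in the conditioning set).
The empty set is therefore the unique smallest valid set.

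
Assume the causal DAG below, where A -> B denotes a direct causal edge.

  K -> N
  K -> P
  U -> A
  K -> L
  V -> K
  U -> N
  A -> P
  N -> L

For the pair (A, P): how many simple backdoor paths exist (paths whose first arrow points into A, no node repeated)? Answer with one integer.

2

A backdoor path from A to P is any simple undirected path whose first edge points into A (i.e. leaves A via a parent).
Parents of A: {U}.
Enumerating:
  P1: A <- U -> N <- K -> P
  P2: A <- U -> N -> L <- K -> P
That exhausts the simple backdoor paths. Count: 2.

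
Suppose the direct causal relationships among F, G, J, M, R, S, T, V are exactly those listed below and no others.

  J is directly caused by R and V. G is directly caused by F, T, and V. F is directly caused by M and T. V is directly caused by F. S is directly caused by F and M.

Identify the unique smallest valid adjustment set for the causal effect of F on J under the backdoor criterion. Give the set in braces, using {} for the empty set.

{}

Variables eligible for adjustment (non-descendants of F, excluding F and J): {M, R, T}.
Backdoor paths from F to J:
  P1: F <- T -> G <- V -> J
Each backdoor path contains an unconditioned collider, so every path is already blocked with the empty conditioning set:
  P1: blocked at collider G (neither it nor any descendant is in the conditioning set).
The empty set is therefore the unique smallest valid set.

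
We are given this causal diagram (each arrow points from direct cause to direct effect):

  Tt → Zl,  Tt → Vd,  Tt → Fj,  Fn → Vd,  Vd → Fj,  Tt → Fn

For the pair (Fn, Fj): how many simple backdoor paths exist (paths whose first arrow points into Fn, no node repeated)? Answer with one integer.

2

A backdoor path from Fn to Fj is any simple undirected path whose first edge points into Fn (i.e. leaves Fn via a parent).
Parents of Fn: {Tt}.
Enumerating:
  P1: Fn <- Tt -> Vd -> Fj
  P2: Fn <- Tt -> Fj
That exhausts the simple backdoor paths. Count: 2.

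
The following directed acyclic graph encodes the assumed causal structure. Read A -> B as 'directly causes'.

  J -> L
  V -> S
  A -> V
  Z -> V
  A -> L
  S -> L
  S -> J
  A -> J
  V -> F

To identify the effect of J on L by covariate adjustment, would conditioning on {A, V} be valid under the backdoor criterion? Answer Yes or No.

No

Backdoor paths from J to L (paths whose first edge points into J):
  P1: J <- A -> V -> S -> L
  P2: J <- A -> L
  P3: J <- S <- V <- A -> L
  P4: J <- S -> L
Condition 1 (no descendant of J in the set): holds — descendants of J are {L}; none are in {A, V}.
Condition 2 (every backdoor path blocked by {A, V}):
  P1: blocked at fork node A ∈ conditioning set.
  P2: blocked at fork node A ∈ conditioning set.
  P3: blocked at chain node V ∈ conditioning set.
  P4: open — no interior node is in the conditioning set.
{A, V} does not satisfy the backdoor criterion.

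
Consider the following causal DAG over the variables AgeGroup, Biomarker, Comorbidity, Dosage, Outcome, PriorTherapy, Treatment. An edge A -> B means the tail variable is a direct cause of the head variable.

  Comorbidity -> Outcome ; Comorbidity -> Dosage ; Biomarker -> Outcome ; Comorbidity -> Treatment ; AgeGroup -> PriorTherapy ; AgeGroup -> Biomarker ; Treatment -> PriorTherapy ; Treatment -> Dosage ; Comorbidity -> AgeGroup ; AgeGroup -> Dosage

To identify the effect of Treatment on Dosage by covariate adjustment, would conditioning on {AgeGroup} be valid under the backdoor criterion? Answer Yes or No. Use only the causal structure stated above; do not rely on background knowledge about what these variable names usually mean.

Backdoor paths from Treatment to Dosage (paths whose first edge points into Treatment):
  P1: Treatment <- Comorbidity -> AgeGroup -> Dosage
  P2: Treatment <- Comorbidity -> Dosage
  P3: Treatment <- Comorbidity -> Outcome <- Biomarker <- AgeGroup -> Dosage
Condition 1 (no descendant of Treatment in the set): holds — descendants of Treatment are {Dosage, PriorTherapy}; none are in {AgeGroup}.
Condition 2 (every backdoor path blocked by {AgeGroup}):
  P1: blocked at chain node AgeGroup ∈ conditioning set.
  P2: open — no interior node is in the conditioning set.
  P3: blocked at collider Outcome (neither it nor any descendant is in the conditioning set).
{AgeGroup} does not satisfy the backdoor criterion.

No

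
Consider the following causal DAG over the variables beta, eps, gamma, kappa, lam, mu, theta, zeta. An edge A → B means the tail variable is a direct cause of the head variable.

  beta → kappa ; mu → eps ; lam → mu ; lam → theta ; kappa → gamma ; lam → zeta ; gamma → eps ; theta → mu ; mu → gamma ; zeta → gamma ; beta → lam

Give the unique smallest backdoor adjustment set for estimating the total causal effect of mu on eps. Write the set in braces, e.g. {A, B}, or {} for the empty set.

Variables eligible for adjustment (non-descendants of mu, excluding mu and eps): {beta, kappa, lam, theta, zeta}.
Backdoor paths from mu to eps:
  P1: mu <- lam <- beta -> kappa -> gamma -> eps
  P2: mu <- lam -> zeta -> gamma -> eps
  P3: mu <- theta <- lam <- beta -> kappa -> gamma -> eps
  P4: mu <- theta <- lam -> zeta -> gamma -> eps
The empty set is not sufficient: P1 (mu <- lam <- beta -> kappa -> gamma -> eps) has no collider blocking it and no conditioned non-collider, so it is open.
Try {lam}:
  P1: blocked at chain node lam ∈ conditioning set.
  P2: blocked at fork node lam ∈ conditioning set.
  P3: blocked at chain node lam ∈ conditioning set.
  P4: blocked at fork node lam ∈ conditioning set.
{lam} contains no descendant of mu and blocks every backdoor path.
No other singleton works — e.g. {beta} leaves P2 open — so {lam} is the unique smallest valid adjustment set.

{lam}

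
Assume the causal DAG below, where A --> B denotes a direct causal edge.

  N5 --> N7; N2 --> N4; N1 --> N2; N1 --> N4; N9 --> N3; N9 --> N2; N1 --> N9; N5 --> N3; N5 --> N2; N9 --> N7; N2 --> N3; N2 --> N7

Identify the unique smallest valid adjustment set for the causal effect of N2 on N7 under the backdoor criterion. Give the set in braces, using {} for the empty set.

{N5, N9}

Variables eligible for adjustment (non-descendants of N2, excluding N2 and N7): {N1, N5, N9}.
Backdoor paths from N2 to N7:
  P1: N2 <- N5 -> N7
  P2: N2 <- N5 -> N3 <- N9 -> N7
  P3: N2 <- N1 -> N9 -> N7
  P4: N2 <- N1 -> N9 -> N3 <- N5 -> N7
  P5: N2 <- N9 -> N7
  P6: N2 <- N9 -> N3 <- N5 -> N7
The empty set is not sufficient: P1 (N2 <- N5 -> N7) has no collider blocking it and no conditioned non-collider, so it is open.
Try {N5, N9}:
  P1: blocked at fork node N5 ∈ conditioning set.
  P2: blocked at fork node N5 ∈ conditioning set.
  P3: blocked at chain node N9 ∈ conditioning set.
  P4: blocked at chain node N9 ∈ conditioning set.
  P5: blocked at fork node N9 ∈ conditioning set.
  P6: blocked at fork node N9 ∈ conditioning set.
{N5, N9} contains no descendant of N2 and blocks every backdoor path.
Every element of {N5, N9} is needed (dropping N5 leaves P1 open; dropping N9 leaves P3 open), so no proper subset is valid.
Among all size-2 subsets of the eligible variables, only {N5, N9} blocks every backdoor path, so it is the unique smallest valid adjustment set.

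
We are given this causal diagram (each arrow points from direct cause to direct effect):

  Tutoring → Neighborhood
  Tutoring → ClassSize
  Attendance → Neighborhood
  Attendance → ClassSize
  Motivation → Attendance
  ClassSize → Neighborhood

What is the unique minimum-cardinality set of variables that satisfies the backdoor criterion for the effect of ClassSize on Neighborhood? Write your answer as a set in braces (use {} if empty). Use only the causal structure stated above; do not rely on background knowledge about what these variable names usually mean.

{Attendance, Tutoring}

Variables eligible for adjustment (non-descendants of ClassSize, excluding ClassSize and Neighborhood): {Attendance, Motivation, Tutoring}.
Backdoor paths from ClassSize to Neighborhood:
  P1: ClassSize <- Tutoring -> Neighborhood
  P2: ClassSize <- Attendance -> Neighborhood
The empty set is not sufficient: P1 (ClassSize <- Tutoring -> Neighborhood) has no collider blocking it and no conditioned non-collider, so it is open.
Try {Attendance, Tutoring}:
  P1: blocked at fork node Tutoring ∈ conditioning set.
  P2: blocked at fork node Attendance ∈ conditioning set.
{Attendance, Tutoring} contains no descendant of ClassSize and blocks every backdoor path.
Every element of {Attendance, Tutoring} is needed (dropping Attendance leaves P2 open; dropping Tutoring leaves P1 open), so no proper subset is valid.
Among all size-2 subsets of the eligible variables, only {Attendance, Tutoring} blocks every backdoor path, so it is the unique smallest valid adjustment set.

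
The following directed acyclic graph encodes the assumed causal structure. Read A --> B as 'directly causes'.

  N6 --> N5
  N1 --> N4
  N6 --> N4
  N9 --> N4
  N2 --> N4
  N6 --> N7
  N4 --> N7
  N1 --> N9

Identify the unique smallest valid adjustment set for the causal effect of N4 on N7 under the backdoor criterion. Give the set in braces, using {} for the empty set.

Variables eligible for adjustment (non-descendants of N4, excluding N4 and N7): {N1, N2, N5, N6, N9}.
Backdoor paths from N4 to N7:
  P1: N4 <- N6 -> N7
The empty set is not sufficient: P1 (N4 <- N6 -> N7) has no collider blocking it and no conditioned non-collider, so it is open.
Try {N6}:
  P1: blocked at fork node N6 ∈ conditioning set.
{N6} contains no descendant of N4 and blocks every backdoor path.
No other singleton works — e.g. {N1} leaves P1 open — so {N6} is the unique smallest valid adjustment set.

{N6}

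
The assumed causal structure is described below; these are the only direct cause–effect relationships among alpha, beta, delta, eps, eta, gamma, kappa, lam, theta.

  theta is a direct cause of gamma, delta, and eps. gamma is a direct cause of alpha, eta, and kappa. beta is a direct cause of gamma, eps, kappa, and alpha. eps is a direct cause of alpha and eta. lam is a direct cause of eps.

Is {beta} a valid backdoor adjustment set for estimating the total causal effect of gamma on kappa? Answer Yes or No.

Backdoor paths from gamma to kappa (paths whose first edge points into gamma):
  P1: gamma <- theta -> eps <- beta -> kappa
  P2: gamma <- theta -> eps -> alpha <- beta -> kappa
  P3: gamma <- beta -> kappa
Condition 1 (no descendant of gamma in the set): holds — descendants of gamma are {alpha, eta, kappa}; none are in {beta}.
Condition 2 (every backdoor path blocked by {beta}):
  P1: blocked at collider eps (neither it nor any descendant is in the conditioning set).
  P2: blocked at collider alpha (neither it nor any descendant is in the conditioning set).
  P3: blocked at fork node beta ∈ conditioning set.
{beta} satisfies the backdoor criterion.

Yes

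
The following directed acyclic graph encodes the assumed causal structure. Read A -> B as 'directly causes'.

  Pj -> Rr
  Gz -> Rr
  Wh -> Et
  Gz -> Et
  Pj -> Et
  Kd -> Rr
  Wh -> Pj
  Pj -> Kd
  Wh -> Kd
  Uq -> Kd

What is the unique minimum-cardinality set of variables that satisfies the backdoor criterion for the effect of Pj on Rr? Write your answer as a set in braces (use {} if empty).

{Wh}

Variables eligible for adjustment (non-descendants of Pj, excluding Pj and Rr): {Gz, Uq, Wh}.
Backdoor paths from Pj to Rr:
  P1: Pj <- Wh -> Kd -> Rr
  P2: Pj <- Wh -> Et <- Gz -> Rr
The empty set is not sufficient: P1 (Pj <- Wh -> Kd -> Rr) has no collider blocking it and no conditioned non-collider, so it is open.
Try {Wh}:
  P1: blocked at fork node Wh ∈ conditioning set.
  P2: blocked at fork node Wh ∈ conditioning set.
{Wh} contains no descendant of Pj and blocks every backdoor path.
No other singleton works — e.g. {Uq} leaves P1 open — so {Wh} is the unique smallest valid adjustment set.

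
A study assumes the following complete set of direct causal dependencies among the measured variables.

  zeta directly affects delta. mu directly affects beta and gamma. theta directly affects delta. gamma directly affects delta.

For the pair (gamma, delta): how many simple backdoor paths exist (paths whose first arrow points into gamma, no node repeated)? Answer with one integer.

A backdoor path from gamma to delta is any simple undirected path whose first edge points into gamma (i.e. leaves gamma via a parent).
Parents of gamma: {mu}.
No simple path from any parent of gamma reaches delta without revisiting gamma, so there are no backdoor paths.

0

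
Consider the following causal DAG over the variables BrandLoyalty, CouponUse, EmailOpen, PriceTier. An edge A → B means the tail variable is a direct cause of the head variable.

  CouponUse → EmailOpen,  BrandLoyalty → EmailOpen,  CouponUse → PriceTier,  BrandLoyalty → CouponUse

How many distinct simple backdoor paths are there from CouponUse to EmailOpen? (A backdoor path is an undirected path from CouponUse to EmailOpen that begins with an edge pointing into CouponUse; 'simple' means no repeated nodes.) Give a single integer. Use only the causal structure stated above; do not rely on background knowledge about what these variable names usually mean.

A backdoor path from CouponUse to EmailOpen is any simple undirected path whose first edge points into CouponUse (i.e. leaves CouponUse via a parent).
Parents of CouponUse: {BrandLoyalty}.
Enumerating:
  P1: CouponUse <- BrandLoyalty -> EmailOpen
That exhausts the simple backdoor paths. Count: 1.

1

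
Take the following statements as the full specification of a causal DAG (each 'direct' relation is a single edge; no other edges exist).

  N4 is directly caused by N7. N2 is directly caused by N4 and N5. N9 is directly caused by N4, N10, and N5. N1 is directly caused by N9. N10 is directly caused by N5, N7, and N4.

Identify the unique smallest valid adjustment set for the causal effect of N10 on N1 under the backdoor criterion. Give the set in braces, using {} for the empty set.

Variables eligible for adjustment (non-descendants of N10, excluding N10 and N1): {N2, N4, N5, N7}.
Backdoor paths from N10 to N1:
  P1: N10 <- N5 -> N9 -> N1
  P2: N10 <- N5 -> N2 <- N4 -> N9 -> N1
  P3: N10 <- N7 -> N4 -> N9 -> N1
  P4: N10 <- N7 -> N4 -> N2 <- N5 -> N9 -> N1
  P5: N10 <- N4 -> N9 -> N1
  P6: N10 <- N4 -> N2 <- N5 -> N9 -> N1
The empty set is not sufficient: P1 (N10 <- N5 -> N9 -> N1) has no collider blocking it and no conditioned non-collider, so it is open.
Try {N4, N5}:
  P1: blocked at fork node N5 ∈ conditioning set.
  P2: blocked at fork node N5 ∈ conditioning set.
  P3: blocked at chain node N4 ∈ conditioning set.
  P4: blocked at chain node N4 ∈ conditioning set.
  P5: blocked at fork node N4 ∈ conditioning set.
  P6: blocked at fork node N4 ∈ conditioning set.
{N4, N5} contains no descendant of N10 and blocks every backdoor path.
Every element of {N4, N5} is needed (dropping N4 leaves P3 open; dropping N5 leaves P1 open), so no proper subset is valid.
Among all size-2 subsets of the eligible variables, only {N4, N5} blocks every backdoor path, so it is the unique smallest valid adjustment set.

{N4, N5}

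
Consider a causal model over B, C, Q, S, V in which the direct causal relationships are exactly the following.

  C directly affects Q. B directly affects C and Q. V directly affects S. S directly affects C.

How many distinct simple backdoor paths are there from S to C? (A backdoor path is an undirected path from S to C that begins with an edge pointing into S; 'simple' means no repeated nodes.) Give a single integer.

A backdoor path from S to C is any simple undirected path whose first edge points into S (i.e. leaves S via a parent).
Parents of S: {V}.
No simple path from any parent of S reaches C without revisiting S, so there are no backdoor paths.

0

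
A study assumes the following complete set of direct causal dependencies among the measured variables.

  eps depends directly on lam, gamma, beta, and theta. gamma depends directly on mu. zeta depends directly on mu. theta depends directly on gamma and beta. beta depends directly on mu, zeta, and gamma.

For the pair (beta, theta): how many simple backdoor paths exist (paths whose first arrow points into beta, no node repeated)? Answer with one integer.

6

A backdoor path from beta to theta is any simple undirected path whose first edge points into beta (i.e. leaves beta via a parent).
Parents of beta: {gamma, mu, zeta}.
Enumerating:
  P1: beta <- mu -> gamma -> theta
  P2: beta <- mu -> gamma -> eps <- theta
  P3: beta <- gamma -> theta
  P4: beta <- gamma -> eps <- theta
  P5: beta <- zeta <- mu -> gamma -> theta
  P6: beta <- zeta <- mu -> gamma -> eps <- theta
That exhausts the simple backdoor paths. Count: 6.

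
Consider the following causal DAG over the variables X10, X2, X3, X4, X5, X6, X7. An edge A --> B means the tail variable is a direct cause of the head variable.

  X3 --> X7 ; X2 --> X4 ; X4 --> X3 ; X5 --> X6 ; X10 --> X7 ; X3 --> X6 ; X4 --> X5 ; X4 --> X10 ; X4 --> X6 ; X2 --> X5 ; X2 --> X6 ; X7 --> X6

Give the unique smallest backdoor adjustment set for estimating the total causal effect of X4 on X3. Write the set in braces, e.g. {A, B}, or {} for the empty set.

{}

Variables eligible for adjustment (non-descendants of X4, excluding X4 and X3): {X2}.
Backdoor paths from X4 to X3:
  P1: X4 <- X2 -> X5 -> X6 <- X3
  P2: X4 <- X2 -> X5 -> X6 <- X7 <- X3
  P3: X4 <- X2 -> X6 <- X3
  P4: X4 <- X2 -> X6 <- X7 <- X3
Each backdoor path contains an unconditioned collider, so every path is already blocked with the empty conditioning set:
  P1: blocked at collider X6 (neither it nor any descendant is in the conditioning set).
  P2: blocked at collider X6 (neither it nor any descendant is in the conditioning set).
  P3: blocked at collider X6 (neither it nor any descendant is in the conditioning set).
  P4: blocked at collider X6 (neither it nor any descendant is in the conditioning set).
The empty set is therefore the unique smallest valid set.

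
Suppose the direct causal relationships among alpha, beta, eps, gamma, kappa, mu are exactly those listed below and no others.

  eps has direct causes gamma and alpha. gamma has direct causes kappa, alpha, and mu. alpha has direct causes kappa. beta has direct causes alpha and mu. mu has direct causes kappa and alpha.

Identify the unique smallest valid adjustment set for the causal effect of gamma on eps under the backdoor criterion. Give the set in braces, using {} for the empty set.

{alpha}

Variables eligible for adjustment (non-descendants of gamma, excluding gamma and eps): {alpha, beta, kappa, mu}.
Backdoor paths from gamma to eps:
  P1: gamma <- kappa -> alpha -> eps
  P2: gamma <- kappa -> mu <- alpha -> eps
  P3: gamma <- kappa -> mu -> beta <- alpha -> eps
  P4: gamma <- alpha -> eps
  P5: gamma <- mu <- kappa -> alpha -> eps
  P6: gamma <- mu <- alpha -> eps
  P7: gamma <- mu -> beta <- alpha -> eps
The empty set is not sufficient: P1 (gamma <- kappa -> alpha -> eps) has no collider blocking it and no conditioned non-collider, so it is open.
Try {alpha}:
  P1: blocked at chain node alpha ∈ conditioning set.
  P2: blocked at collider mu (neither it nor any descendant is in the conditioning set).
  P3: blocked at collider beta (neither it nor any descendant is in the conditioning set).
  P4: blocked at fork node alpha ∈ conditioning set.
  P5: blocked at chain node alpha ∈ conditioning set.
  P6: blocked at fork node alpha ∈ conditioning set.
  P7: blocked at collider beta (neither it nor any descendant is in the conditioning set).
{alpha} contains no descendant of gamma and blocks every backdoor path.
No other singleton works — e.g. {kappa} leaves P4 open — so {alpha} is the unique smallest valid adjustment set.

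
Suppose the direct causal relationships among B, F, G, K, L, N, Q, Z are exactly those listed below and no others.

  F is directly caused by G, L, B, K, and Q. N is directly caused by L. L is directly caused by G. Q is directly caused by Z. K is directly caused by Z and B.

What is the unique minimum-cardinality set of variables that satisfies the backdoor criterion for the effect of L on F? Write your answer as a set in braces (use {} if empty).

Variables eligible for adjustment (non-descendants of L, excluding L and F): {B, G, K, Q, Z}.
Backdoor paths from L to F:
  P1: L <- G -> F
The empty set is not sufficient: P1 (L <- G -> F) has no collider blocking it and no conditioned non-collider, so it is open.
Try {G}:
  P1: blocked at fork node G ∈ conditioning set.
{G} contains no descendant of L and blocks every backdoor path.
No other singleton works — e.g. {Z} leaves P1 open — so {G} is the unique smallest valid adjustment set.

{G}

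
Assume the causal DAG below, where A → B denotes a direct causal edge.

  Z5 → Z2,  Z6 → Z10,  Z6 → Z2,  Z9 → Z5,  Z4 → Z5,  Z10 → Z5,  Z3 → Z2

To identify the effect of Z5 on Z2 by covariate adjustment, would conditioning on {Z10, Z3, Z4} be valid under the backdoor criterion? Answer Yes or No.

Backdoor paths from Z5 to Z2 (paths whose first edge points into Z5):
  P1: Z5 <- Z10 <- Z6 -> Z2
Condition 1 (no descendant of Z5 in the set): holds — descendants of Z5 are {Z2}; none are in {Z10, Z3, Z4}.
Condition 2 (every backdoor path blocked by {Z10, Z3, Z4}):
  P1: blocked at chain node Z10 ∈ conditioning set.
{Z10, Z3, Z4} satisfies the backdoor criterion.

Yes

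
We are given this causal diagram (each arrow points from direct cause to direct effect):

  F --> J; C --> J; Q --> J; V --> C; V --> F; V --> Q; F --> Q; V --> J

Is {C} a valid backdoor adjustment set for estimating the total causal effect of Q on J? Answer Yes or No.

Backdoor paths from Q to J (paths whose first edge points into Q):
  P1: Q <- V -> F -> J
  P2: Q <- V -> C -> J
  P3: Q <- V -> J
  P4: Q <- F <- V -> C -> J
  P5: Q <- F <- V -> J
  P6: Q <- F -> J
Condition 1 (no descendant of Q in the set): holds — descendants of Q are {J}; none are in {C}.
Condition 2 (every backdoor path blocked by {C}):
  P1: open — no interior node is in the conditioning set.
  P2: blocked at chain node C ∈ conditioning set.
  P3: open — no interior node is in the conditioning set.
  P4: blocked at chain node C ∈ conditioning set.
  P5: open — no interior node is in the conditioning set.
  P6: open — no interior node is in the conditioning set.
{C} does not satisfy the backdoor criterion.

No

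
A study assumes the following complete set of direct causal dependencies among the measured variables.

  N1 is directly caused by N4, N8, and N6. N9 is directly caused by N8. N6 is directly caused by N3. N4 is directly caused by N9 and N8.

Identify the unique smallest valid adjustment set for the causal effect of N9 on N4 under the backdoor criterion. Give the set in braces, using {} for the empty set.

{N8}

Variables eligible for adjustment (non-descendants of N9, excluding N9 and N4): {N3, N6, N8}.
Backdoor paths from N9 to N4:
  P1: N9 <- N8 -> N4
  P2: N9 <- N8 -> N1 <- N4
The empty set is not sufficient: P1 (N9 <- N8 -> N4) has no collider blocking it and no conditioned non-collider, so it is open.
Try {N8}:
  P1: blocked at fork node N8 ∈ conditioning set.
  P2: blocked at fork node N8 ∈ conditioning set.
{N8} contains no descendant of N9 and blocks every backdoor path.
No other singleton works — e.g. {N3} leaves P1 open — so {N8} is the unique smallest valid adjustment set.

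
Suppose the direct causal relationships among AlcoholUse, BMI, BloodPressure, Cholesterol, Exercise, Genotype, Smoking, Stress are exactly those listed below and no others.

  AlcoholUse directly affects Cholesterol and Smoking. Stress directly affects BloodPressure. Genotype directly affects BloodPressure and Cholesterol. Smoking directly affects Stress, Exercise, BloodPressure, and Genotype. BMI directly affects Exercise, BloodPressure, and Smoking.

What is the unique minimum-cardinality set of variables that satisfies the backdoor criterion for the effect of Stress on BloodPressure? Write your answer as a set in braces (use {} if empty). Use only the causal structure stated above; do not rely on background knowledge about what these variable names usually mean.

Variables eligible for adjustment (non-descendants of Stress, excluding Stress and BloodPressure): {AlcoholUse, BMI, Cholesterol, Exercise, Genotype, Smoking}.
Backdoor paths from Stress to BloodPressure:
  P1: Stress <- Smoking <- AlcoholUse -> Cholesterol <- Genotype -> BloodPressure
  P2: Stress <- Smoking <- BMI -> BloodPressure
  P3: Stress <- Smoking -> Genotype -> BloodPressure
  P4: Stress <- Smoking -> Exercise <- BMI -> BloodPressure
  P5: Stress <- Smoking -> BloodPressure
The empty set is not sufficient: P2 (Stress <- Smoking <- BMI -> BloodPressure) has no collider blocking it and no conditioned non-collider, so it is open.
Try {Smoking}:
  P1: blocked at chain node Smoking ∈ conditioning set.
  P2: blocked at chain node Smoking ∈ conditioning set.
  P3: blocked at fork node Smoking ∈ conditioning set.
  P4: blocked at fork node Smoking ∈ conditioning set.
  P5: blocked at fork node Smoking ∈ conditioning set.
{Smoking} contains no descendant of Stress and blocks every backdoor path.
No other singleton works — e.g. {AlcoholUse} leaves P2 open — so {Smoking} is the unique smallest valid adjustment set.

{Smoking}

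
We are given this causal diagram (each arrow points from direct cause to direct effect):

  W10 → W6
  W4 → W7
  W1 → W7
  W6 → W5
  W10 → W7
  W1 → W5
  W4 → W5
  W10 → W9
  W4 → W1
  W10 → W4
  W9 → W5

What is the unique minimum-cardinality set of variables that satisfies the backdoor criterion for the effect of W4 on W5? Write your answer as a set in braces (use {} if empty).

{W10}

Variables eligible for adjustment (non-descendants of W4, excluding W4 and W5): {W10, W6, W9}.
Backdoor paths from W4 to W5:
  P1: W4 <- W10 -> W6 -> W5
  P2: W4 <- W10 -> W9 -> W5
  P3: W4 <- W10 -> W7 <- W1 -> W5
The empty set is not sufficient: P1 (W4 <- W10 -> W6 -> W5) has no collider blocking it and no conditioned non-collider, so it is open.
Try {W10}:
  P1: blocked at fork node W10 ∈ conditioning set.
  P2: blocked at fork node W10 ∈ conditioning set.
  P3: blocked at fork node W10 ∈ conditioning set.
{W10} contains no descendant of W4 and blocks every backdoor path.
No other singleton works — e.g. {W6} leaves P2 open — so {W10} is the unique smallest valid adjustment set.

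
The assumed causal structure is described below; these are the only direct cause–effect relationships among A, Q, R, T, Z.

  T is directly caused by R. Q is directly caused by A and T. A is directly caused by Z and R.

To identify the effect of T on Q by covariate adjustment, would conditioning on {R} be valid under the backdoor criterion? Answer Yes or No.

Yes

Backdoor paths from T to Q (paths whose first edge points into T):
  P1: T <- R -> A -> Q
Condition 1 (no descendant of T in the set): holds — descendants of T are {Q}; none are in {R}.
Condition 2 (every backdoor path blocked by {R}):
  P1: blocked at fork node R ∈ conditioning set.
{R} satisfies the backdoor criterion.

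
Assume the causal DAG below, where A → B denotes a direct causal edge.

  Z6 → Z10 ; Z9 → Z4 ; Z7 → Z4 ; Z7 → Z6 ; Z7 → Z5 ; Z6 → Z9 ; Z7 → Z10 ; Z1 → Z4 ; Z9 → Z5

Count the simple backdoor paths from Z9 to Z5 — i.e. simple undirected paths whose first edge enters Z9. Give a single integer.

A backdoor path from Z9 to Z5 is any simple undirected path whose first edge points into Z9 (i.e. leaves Z9 via a parent).
Parents of Z9: {Z6}.
Enumerating:
  P1: Z9 <- Z6 <- Z7 -> Z5
  P2: Z9 <- Z6 -> Z10 <- Z7 -> Z5
That exhausts the simple backdoor paths. Count: 2.

2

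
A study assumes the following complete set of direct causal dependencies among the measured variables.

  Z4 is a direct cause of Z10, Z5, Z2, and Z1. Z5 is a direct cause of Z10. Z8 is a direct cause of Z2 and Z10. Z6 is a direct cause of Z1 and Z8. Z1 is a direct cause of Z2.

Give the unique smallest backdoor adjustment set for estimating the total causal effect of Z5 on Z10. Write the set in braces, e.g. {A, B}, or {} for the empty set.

{Z4}

Variables eligible for adjustment (non-descendants of Z5, excluding Z5 and Z10): {Z1, Z2, Z4, Z6, Z8}.
Backdoor paths from Z5 to Z10:
  P1: Z5 <- Z4 -> Z10
  P2: Z5 <- Z4 -> Z1 <- Z6 -> Z8 -> Z10
  P3: Z5 <- Z4 -> Z1 -> Z2 <- Z8 -> Z10
  P4: Z5 <- Z4 -> Z2 <- Z8 -> Z10
  P5: Z5 <- Z4 -> Z2 <- Z1 <- Z6 -> Z8 -> Z10
The empty set is not sufficient: P1 (Z5 <- Z4 -> Z10) has no collider blocking it and no conditioned non-collider, so it is open.
Try {Z4}:
  P1: blocked at fork node Z4 ∈ conditioning set.
  P2: blocked at fork node Z4 ∈ conditioning set.
  P3: blocked at fork node Z4 ∈ conditioning set.
  P4: blocked at fork node Z4 ∈ conditioning set.
  P5: blocked at fork node Z4 ∈ conditioning set.
{Z4} contains no descendant of Z5 and blocks every backdoor path.
No other singleton works — e.g. {Z6} leaves P1 open — so {Z4} is the unique smallest valid adjustment set.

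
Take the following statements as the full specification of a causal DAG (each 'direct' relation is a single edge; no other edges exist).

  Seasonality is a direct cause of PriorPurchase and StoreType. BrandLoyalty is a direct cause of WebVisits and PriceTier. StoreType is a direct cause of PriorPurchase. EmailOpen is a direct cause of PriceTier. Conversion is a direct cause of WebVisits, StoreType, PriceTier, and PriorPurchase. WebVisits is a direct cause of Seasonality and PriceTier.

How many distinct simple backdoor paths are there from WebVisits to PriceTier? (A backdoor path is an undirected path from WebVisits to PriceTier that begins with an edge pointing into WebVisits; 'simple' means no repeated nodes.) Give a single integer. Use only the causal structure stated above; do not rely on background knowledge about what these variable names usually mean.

2

A backdoor path from WebVisits to PriceTier is any simple undirected path whose first edge points into WebVisits (i.e. leaves WebVisits via a parent).
Parents of WebVisits: {BrandLoyalty, Conversion}.
Enumerating:
  P1: WebVisits <- BrandLoyalty -> PriceTier
  P2: WebVisits <- Conversion -> PriceTier
That exhausts the simple backdoor paths. Count: 2.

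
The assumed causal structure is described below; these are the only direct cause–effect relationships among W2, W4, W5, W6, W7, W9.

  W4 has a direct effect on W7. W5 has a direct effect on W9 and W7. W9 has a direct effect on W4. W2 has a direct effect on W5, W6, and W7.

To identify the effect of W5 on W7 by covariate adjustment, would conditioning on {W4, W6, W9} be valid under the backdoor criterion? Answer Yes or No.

Backdoor paths from W5 to W7 (paths whose first edge points into W5):
  P1: W5 <- W2 -> W7
Condition 1 (no descendant of W5 in the set): FAILS — W4 and W9 are descendants of W5.
Condition 2 (every backdoor path blocked by {W4, W6, W9}):
  P1: open — no interior node is in the conditioning set.
{W4, W6, W9} does not satisfy the backdoor criterion.

No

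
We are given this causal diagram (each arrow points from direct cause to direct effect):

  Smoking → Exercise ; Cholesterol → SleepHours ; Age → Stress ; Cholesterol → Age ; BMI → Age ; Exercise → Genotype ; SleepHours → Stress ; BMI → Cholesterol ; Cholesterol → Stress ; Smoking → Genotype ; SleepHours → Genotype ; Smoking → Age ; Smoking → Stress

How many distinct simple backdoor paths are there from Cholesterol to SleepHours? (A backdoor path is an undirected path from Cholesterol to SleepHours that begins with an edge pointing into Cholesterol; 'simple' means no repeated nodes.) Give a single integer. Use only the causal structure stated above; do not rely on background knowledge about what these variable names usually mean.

6

A backdoor path from Cholesterol to SleepHours is any simple undirected path whose first edge points into Cholesterol (i.e. leaves Cholesterol via a parent).
Parents of Cholesterol: {BMI}.
Enumerating:
  P1: Cholesterol <- BMI -> Age <- Smoking -> Exercise -> Genotype <- SleepHours
  P2: Cholesterol <- BMI -> Age <- Smoking -> Genotype <- SleepHours
  P3: Cholesterol <- BMI -> Age <- Smoking -> Stress <- SleepHours
  P4: Cholesterol <- BMI -> Age -> Stress <- Smoking -> Exercise -> Genotype <- SleepHours
  P5: Cholesterol <- BMI -> Age -> Stress <- Smoking -> Genotype <- SleepHours
  P6: Cholesterol <- BMI -> Age -> Stress <- SleepHours
That exhausts the simple backdoor paths. Count: 6.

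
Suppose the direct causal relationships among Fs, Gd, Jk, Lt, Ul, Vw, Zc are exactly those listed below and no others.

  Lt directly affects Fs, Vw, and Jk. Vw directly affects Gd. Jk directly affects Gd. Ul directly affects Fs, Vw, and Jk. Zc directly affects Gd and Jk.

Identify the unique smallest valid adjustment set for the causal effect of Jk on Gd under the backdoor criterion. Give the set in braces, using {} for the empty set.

Variables eligible for adjustment (non-descendants of Jk, excluding Jk and Gd): {Fs, Lt, Ul, Vw, Zc}.
Backdoor paths from Jk to Gd:
  P1: Jk <- Ul -> Fs <- Lt -> Vw -> Gd
  P2: Jk <- Ul -> Vw -> Gd
  P3: Jk <- Lt -> Fs <- Ul -> Vw -> Gd
  P4: Jk <- Lt -> Vw -> Gd
  P5: Jk <- Zc -> Gd
The empty set is not sufficient: P2 (Jk <- Ul -> Vw -> Gd) has no collider blocking it and no conditioned non-collider, so it is open.
Try {Vw, Zc}:
  P1: blocked at collider Fs (neither it nor any descendant is in the conditioning set).
  P2: blocked at chain node Vw ∈ conditioning set.
  P3: blocked at collider Fs (neither it nor any descendant is in the conditioning set).
  P4: blocked at chain node Vw ∈ conditioning set.
  P5: blocked at fork node Zc ∈ conditioning set.
{Vw, Zc} contains no descendant of Jk and blocks every backdoor path.
Every element of {Vw, Zc} is needed (dropping Vw leaves P2 open; dropping Zc leaves P5 open), so no proper subset is valid.
Among all size-2 subsets of the eligible variables, only {Vw, Zc} blocks every backdoor path, so it is the unique smallest valid adjustment set.

{Vw, Zc}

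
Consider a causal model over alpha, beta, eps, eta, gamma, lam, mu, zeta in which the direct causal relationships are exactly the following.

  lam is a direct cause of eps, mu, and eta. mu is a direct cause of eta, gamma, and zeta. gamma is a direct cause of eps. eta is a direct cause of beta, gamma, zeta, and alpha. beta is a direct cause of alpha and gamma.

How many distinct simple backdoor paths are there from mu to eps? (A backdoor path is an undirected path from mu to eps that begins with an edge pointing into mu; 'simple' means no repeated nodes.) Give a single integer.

A backdoor path from mu to eps is any simple undirected path whose first edge points into mu (i.e. leaves mu via a parent).
Parents of mu: {lam}.
Enumerating:
  P1: mu <- lam -> eta -> beta -> gamma -> eps
  P2: mu <- lam -> eta -> gamma -> eps
  P3: mu <- lam -> eta -> alpha <- beta -> gamma -> eps
  P4: mu <- lam -> eps
That exhausts the simple backdoor paths. Count: 4.

4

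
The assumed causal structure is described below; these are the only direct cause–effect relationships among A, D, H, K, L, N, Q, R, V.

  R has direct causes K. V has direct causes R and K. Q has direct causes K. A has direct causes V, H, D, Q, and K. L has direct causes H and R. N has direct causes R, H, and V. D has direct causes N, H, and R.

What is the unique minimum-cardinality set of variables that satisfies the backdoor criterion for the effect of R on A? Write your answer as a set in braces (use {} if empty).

Variables eligible for adjustment (non-descendants of R, excluding R and A): {H, K, Q}.
Backdoor paths from R to A:
  P1: R <- K -> Q -> A
  P2: R <- K -> V -> N <- H -> D -> A
  P3: R <- K -> V -> N <- H -> A
  P4: R <- K -> V -> N -> D <- H -> A
  P5: R <- K -> V -> N -> D -> A
  P6: R <- K -> V -> A
  P7: R <- K -> A
The empty set is not sufficient: P1 (R <- K -> Q -> A) has no collider blocking it and no conditioned non-collider, so it is open.
Try {K}:
  P1: blocked at fork node K ∈ conditioning set.
  P2: blocked at fork node K ∈ conditioning set.
  P3: blocked at fork node K ∈ conditioning set.
  P4: blocked at fork node K ∈ conditioning set.
  P5: blocked at fork node K ∈ conditioning set.
  P6: blocked at fork node K ∈ conditioning set.
  P7: blocked at fork node K ∈ conditioning set.
{K} contains no descendant of R and blocks every backdoor path.
No other singleton works — e.g. {H} leaves P1 open — so {K} is the unique smallest valid adjustment set.

{K}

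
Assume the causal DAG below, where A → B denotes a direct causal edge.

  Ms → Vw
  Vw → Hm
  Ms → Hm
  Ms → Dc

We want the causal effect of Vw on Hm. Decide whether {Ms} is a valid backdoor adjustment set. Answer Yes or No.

Yes

Backdoor paths from Vw to Hm (paths whose first edge points into Vw):
  P1: Vw <- Ms -> Hm
Condition 1 (no descendant of Vw in the set): holds — descendants of Vw are {Hm}; none are in {Ms}.
Condition 2 (every backdoor path blocked by {Ms}):
  P1: blocked at fork node Ms ∈ conditioning set.
{Ms} satisfies the backdoor criterion.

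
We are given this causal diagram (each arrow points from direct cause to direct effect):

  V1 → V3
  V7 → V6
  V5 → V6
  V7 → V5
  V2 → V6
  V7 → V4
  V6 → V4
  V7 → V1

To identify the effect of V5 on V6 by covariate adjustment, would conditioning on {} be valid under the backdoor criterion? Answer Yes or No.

Backdoor paths from V5 to V6 (paths whose first edge points into V5):
  P1: V5 <- V7 -> V6
  P2: V5 <- V7 -> V4 <- V6
Condition 1 (no descendant of V5 in the set): holds — descendants of V5 are {V4, V6}; none are in {}.
Condition 2 (every backdoor path blocked by {}):
  P1: open — no interior node is in the conditioning set.
  P2: blocked at collider V4 (neither it nor any descendant is in the conditioning set).
{} does not satisfy the backdoor criterion.

No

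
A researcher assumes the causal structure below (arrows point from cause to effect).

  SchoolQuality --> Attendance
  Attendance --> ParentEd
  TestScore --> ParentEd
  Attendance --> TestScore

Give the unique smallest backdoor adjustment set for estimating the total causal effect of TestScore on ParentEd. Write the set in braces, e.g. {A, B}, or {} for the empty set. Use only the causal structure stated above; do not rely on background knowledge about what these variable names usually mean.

Variables eligible for adjustment (non-descendants of TestScore, excluding TestScore and ParentEd): {Attendance, SchoolQuality}.
Backdoor paths from TestScore to ParentEd:
  P1: TestScore <- Attendance -> ParentEd
The empty set is not sufficient: P1 (TestScore <- Attendance -> ParentEd) has no collider blocking it and no conditioned non-collider, so it is open.
Try {Attendance}:
  P1: blocked at fork node Attendance ∈ conditioning set.
{Attendance} contains no descendant of TestScore and blocks every backdoor path.
No other singleton works — e.g. {SchoolQuality} leaves P1 open — so {Attendance} is the unique smallest valid adjustment set.

{Attendance}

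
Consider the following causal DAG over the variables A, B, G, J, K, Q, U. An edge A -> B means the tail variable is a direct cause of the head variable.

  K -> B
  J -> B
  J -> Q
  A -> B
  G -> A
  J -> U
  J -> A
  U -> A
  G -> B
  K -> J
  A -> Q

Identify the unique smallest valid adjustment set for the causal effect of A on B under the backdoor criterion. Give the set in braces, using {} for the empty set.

Variables eligible for adjustment (non-descendants of A, excluding A and B): {G, J, K, U}.
Backdoor paths from A to B:
  P1: A <- G -> B
  P2: A <- J <- K -> B
  P3: A <- J -> B
  P4: A <- U <- J <- K -> B
  P5: A <- U <- J -> B
The empty set is not sufficient: P1 (A <- G -> B) has no collider blocking it and no conditioned non-collider, so it is open.
Try {G, J}:
  P1: blocked at fork node G ∈ conditioning set.
  P2: blocked at chain node J ∈ conditioning set.
  P3: blocked at fork node J ∈ conditioning set.
  P4: blocked at chain node J ∈ conditioning set.
  P5: blocked at fork node J ∈ conditioning set.
{G, J} contains no descendant of A and blocks every backdoor path.
Every element of {G, J} is needed (dropping G leaves P1 open; dropping J leaves P2 open), so no proper subset is valid.
Among all size-2 subsets of the eligible variables, only {G, J} blocks every backdoor path, so it is the unique smallest valid adjustment set.

{G, J}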